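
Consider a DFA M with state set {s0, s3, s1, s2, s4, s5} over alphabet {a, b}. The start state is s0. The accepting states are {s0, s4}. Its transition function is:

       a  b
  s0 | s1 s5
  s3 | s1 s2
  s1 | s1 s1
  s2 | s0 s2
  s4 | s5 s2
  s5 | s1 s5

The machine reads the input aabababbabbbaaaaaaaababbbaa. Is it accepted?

No

s0 → s1 → s1 → s1 → s1 → s1 → s1 → s1 → s1 → s1 → s1 → s1 → s1 → s1 → s1 → s1 → s1 → s1 → s1 → s1 → s1 → s1 → s1 → s1 → s1 → s1 → s1 → s1
End state s1 is not accepting.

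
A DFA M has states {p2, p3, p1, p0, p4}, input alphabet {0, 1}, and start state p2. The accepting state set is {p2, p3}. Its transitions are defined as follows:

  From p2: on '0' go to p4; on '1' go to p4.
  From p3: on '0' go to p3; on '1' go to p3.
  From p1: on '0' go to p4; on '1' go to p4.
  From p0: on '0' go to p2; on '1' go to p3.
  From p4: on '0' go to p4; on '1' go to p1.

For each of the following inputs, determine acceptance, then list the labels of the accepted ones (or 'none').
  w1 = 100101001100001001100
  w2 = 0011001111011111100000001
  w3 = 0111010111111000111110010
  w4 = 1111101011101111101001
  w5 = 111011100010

none

w1: Trace: p2 -1-> p4 -0-> p4 -0-> p4 -1-> p1 -0-> p4 -1-> p1 -0-> p4 -0-> p4 -1-> p1 -1-> p4 -0-> p4 -0-> p4 -0-> p4 -0-> p4 -1-> p1 -0-> p4 -0-> p4 -1-> p1 -1-> p4 -0-> p4 -0-> p4  → end p4, rejected
w2: Trace: p2 -0-> p4 -0-> p4 -1-> p1 -1-> p4 -0-> p4 -0-> p4 -1-> p1 -1-> p4 -1-> p1 -1-> p4 -0-> p4 -1-> p1 -1-> p4 -1-> p1 -1-> p4 -1-> p1 -1-> p4 -0-> p4 -0-> p4 -0-> p4 -0-> p4 -0-> p4 -0-> p4 -0-> p4 -1-> p1  → end p1, rejected
w3: Trace: p2 -0-> p4 -1-> p1 -1-> p4 -1-> p1 -0-> p4 -1-> p1 -0-> p4 -1-> p1 -1-> p4 -1-> p1 -1-> p4 -1-> p1 -1-> p4 -0-> p4 -0-> p4 -0-> p4 -1-> p1 -1-> p4 -1-> p1 -1-> p4 -1-> p1 -0-> p4 -0-> p4 -1-> p1 -0-> p4  → end p4, rejected
w4: Trace: p2 -1-> p4 -1-> p1 -1-> p4 -1-> p1 -1-> p4 -0-> p4 -1-> p1 -0-> p4 -1-> p1 -1-> p4 -1-> p1 -0-> p4 -1-> p1 -1-> p4 -1-> p1 -1-> p4 -1-> p1 -0-> p4 -1-> p1 -0-> p4 -0-> p4 -1-> p1  → end p1, rejected
w5: Trace: p2 -1-> p4 -1-> p1 -1-> p4 -0-> p4 -1-> p1 -1-> p4 -1-> p1 -0-> p4 -0-> p4 -0-> p4 -1-> p1 -0-> p4  → end p4, rejected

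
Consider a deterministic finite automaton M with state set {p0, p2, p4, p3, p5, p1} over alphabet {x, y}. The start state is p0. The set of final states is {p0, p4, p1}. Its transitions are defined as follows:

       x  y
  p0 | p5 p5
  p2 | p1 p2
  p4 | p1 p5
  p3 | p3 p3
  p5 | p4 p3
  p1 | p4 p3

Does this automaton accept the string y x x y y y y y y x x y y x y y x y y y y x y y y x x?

No

start at p0
read 'y': p0 → p5
read 'x': p5 → p4
read 'x': p4 → p1
read 'y': p1 → p3
read 'y': p3 → p3
read 'y': p3 → p3
read 'y': p3 → p3
read 'y': p3 → p3
read 'y': p3 → p3
read 'x': p3 → p3
read 'x': p3 → p3
read 'y': p3 → p3
read 'y': p3 → p3
read 'x': p3 → p3
read 'y': p3 → p3
read 'y': p3 → p3
read 'x': p3 → p3
read 'y': p3 → p3
read 'y': p3 → p3
read 'y': p3 → p3
read 'y': p3 → p3
read 'x': p3 → p3
read 'y': p3 → p3
read 'y': p3 → p3
read 'y': p3 → p3
read 'x': p3 → p3
read 'x': p3 → p3
End state p3 is not accepting.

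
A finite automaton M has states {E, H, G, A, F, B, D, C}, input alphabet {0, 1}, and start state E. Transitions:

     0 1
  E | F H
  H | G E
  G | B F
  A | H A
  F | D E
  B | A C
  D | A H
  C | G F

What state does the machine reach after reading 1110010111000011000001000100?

D

start at E
read '1': E → H
read '1': H → E
read '1': E → H
read '0': H → G
read '0': G → B
read '1': B → C
read '0': C → G
read '1': G → F
read '1': F → E
read '1': E → H
read '0': H → G
read '0': G → B
read '0': B → A
read '0': A → H
read '1': H → E
read '1': E → H
read '0': H → G
read '0': G → B
read '0': B → A
read '0': A → H
read '0': H → G
read '1': G → F
read '0': F → D
read '0': D → A
read '0': A → H
read '1': H → E
read '0': E → F
read '0': F → D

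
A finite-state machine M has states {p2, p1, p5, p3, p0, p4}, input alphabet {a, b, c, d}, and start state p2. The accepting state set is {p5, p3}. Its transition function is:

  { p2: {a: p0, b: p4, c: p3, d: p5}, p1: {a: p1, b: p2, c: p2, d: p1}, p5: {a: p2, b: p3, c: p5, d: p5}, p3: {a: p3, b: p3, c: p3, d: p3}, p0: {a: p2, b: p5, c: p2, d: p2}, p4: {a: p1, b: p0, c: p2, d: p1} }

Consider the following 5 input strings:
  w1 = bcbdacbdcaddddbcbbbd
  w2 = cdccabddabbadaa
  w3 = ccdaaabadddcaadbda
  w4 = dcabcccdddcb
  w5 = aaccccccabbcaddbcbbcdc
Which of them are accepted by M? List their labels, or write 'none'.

w1:
  start at p2
  read 'b': p2 → p4
  read 'c': p4 → p2
  read 'b': p2 → p4
  read 'd': p4 → p1
  read 'a': p1 → p1
  read 'c': p1 → p2
  read 'b': p2 → p4
  read 'd': p4 → p1
  read 'c': p1 → p2
  read 'a': p2 → p0
  read 'd': p0 → p2
  read 'd': p2 → p5
  read 'd': p5 → p5
  read 'd': p5 → p5
  read 'b': p5 → p3
  read 'c': p3 → p3
  read 'b': p3 → p3
  read 'b': p3 → p3
  read 'b': p3 → p3
  read 'd': p3 → p3
  end p3, accepted
w2:
  start at p2
  read 'c': p2 → p3
  read 'd': p3 → p3
  read 'c': p3 → p3
  read 'c': p3 → p3
  read 'a': p3 → p3
  read 'b': p3 → p3
  read 'd': p3 → p3
  read 'd': p3 → p3
  read 'a': p3 → p3
  read 'b': p3 → p3
  read 'b': p3 → p3
  read 'a': p3 → p3
  read 'd': p3 → p3
  read 'a': p3 → p3
  read 'a': p3 → p3
  end p3, accepted
w3:
  start at p2
  read 'c': p2 → p3
  read 'c': p3 → p3
  read 'd': p3 → p3
  read 'a': p3 → p3
  read 'a': p3 → p3
  read 'a': p3 → p3
  read 'b': p3 → p3
  read 'a': p3 → p3
  read 'd': p3 → p3
  read 'd': p3 → p3
  read 'd': p3 → p3
  read 'c': p3 → p3
  read 'a': p3 → p3
  read 'a': p3 → p3
  read 'd': p3 → p3
  read 'b': p3 → p3
  read 'd': p3 → p3
  read 'a': p3 → p3
  end p3, accepted
w4:
  start at p2
  read 'd': p2 → p5
  read 'c': p5 → p5
  read 'a': p5 → p2
  read 'b': p2 → p4
  read 'c': p4 → p2
  read 'c': p2 → p3
  read 'c': p3 → p3
  read 'd': p3 → p3
  read 'd': p3 → p3
  read 'd': p3 → p3
  read 'c': p3 → p3
  read 'b': p3 → p3
  end p3, accepted
w5:
  start at p2
  read 'a': p2 → p0
  read 'a': p0 → p2
  read 'c': p2 → p3
  read 'c': p3 → p3
  read 'c': p3 → p3
  read 'c': p3 → p3
  read 'c': p3 → p3
  read 'c': p3 → p3
  read 'a': p3 → p3
  read 'b': p3 → p3
  read 'b': p3 → p3
  read 'c': p3 → p3
  read 'a': p3 → p3
  read 'd': p3 → p3
  read 'd': p3 → p3
  read 'b': p3 → p3
  read 'c': p3 → p3
  read 'b': p3 → p3
  read 'b': p3 → p3
  read 'c': p3 → p3
  read 'd': p3 → p3
  read 'c': p3 → p3
  end p3, accepted

w1, w2, w3, w4, w5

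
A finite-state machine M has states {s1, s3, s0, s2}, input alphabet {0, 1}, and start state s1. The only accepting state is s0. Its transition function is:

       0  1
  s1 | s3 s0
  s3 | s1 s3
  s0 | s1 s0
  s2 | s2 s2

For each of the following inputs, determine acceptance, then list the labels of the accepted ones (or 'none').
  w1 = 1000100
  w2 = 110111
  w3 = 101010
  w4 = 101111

w1: s1 → s0 → s1 → s3 → s1 → s0 → s1 → s3  → end s3, rejected
w2: s1 → s0 → s0 → s1 → s0 → s0 → s0  → end s0, accepted
w3: s1 → s0 → s1 → s0 → s1 → s0 → s1  → end s1, rejected
w4: s1 → s0 → s1 → s0 → s0 → s0 → s0  → end s0, accepted

w2, w4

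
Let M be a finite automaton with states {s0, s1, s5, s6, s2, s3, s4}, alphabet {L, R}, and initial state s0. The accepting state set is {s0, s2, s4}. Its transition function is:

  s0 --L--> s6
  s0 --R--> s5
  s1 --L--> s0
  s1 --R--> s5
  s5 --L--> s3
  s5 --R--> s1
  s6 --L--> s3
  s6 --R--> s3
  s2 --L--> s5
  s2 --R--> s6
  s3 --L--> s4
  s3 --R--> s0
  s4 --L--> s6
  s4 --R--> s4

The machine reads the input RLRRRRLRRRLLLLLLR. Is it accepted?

s0 → s5 → s3 → s0 → s5 → s1 → s5 → s3 → s0 → s5 → s1 → s0 → s6 → s3 → s4 → s6 → s3 → s0
End state s0 is accepting.

Yes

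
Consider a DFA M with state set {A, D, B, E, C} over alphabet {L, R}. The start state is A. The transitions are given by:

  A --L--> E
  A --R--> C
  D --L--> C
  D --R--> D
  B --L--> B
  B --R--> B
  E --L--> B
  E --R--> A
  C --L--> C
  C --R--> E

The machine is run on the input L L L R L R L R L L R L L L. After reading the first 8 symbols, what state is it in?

B

start at A
read 'L': A → E
read 'L': E → B
read 'L': B → B
read 'R': B → B
read 'L': B → B
read 'R': B → B
read 'L': B → B
read 'R': B → B
After 8 symbols: B.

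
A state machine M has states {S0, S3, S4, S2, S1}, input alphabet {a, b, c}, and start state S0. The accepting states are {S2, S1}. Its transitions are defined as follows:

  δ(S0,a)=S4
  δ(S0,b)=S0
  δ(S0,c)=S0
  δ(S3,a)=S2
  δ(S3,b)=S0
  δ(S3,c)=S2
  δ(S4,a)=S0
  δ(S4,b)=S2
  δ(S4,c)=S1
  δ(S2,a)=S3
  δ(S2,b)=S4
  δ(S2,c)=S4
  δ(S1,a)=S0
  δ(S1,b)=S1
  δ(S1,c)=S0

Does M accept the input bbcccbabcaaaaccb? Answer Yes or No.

No

start at S0
read 'b': S0 → S0
read 'b': S0 → S0
read 'c': S0 → S0
read 'c': S0 → S0
read 'c': S0 → S0
read 'b': S0 → S0
read 'a': S0 → S4
read 'b': S4 → S2
read 'c': S2 → S4
read 'a': S4 → S0
read 'a': S0 → S4
read 'a': S4 → S0
read 'a': S0 → S4
read 'c': S4 → S1
read 'c': S1 → S0
read 'b': S0 → S0
End state S0 is not accepting.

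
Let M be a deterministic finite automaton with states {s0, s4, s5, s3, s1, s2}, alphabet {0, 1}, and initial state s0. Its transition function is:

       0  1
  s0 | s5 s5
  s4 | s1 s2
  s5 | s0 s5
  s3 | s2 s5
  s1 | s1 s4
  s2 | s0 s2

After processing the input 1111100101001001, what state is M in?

start at s0
read '1': s0 → s5
read '1': s5 → s5
read '1': s5 → s5
read '1': s5 → s5
read '1': s5 → s5
read '0': s5 → s0
read '0': s0 → s5
read '1': s5 → s5
read '0': s5 → s0
read '1': s0 → s5
read '0': s5 → s0
read '0': s0 → s5
read '1': s5 → s5
read '0': s5 → s0
read '0': s0 → s5
read '1': s5 → s5

s5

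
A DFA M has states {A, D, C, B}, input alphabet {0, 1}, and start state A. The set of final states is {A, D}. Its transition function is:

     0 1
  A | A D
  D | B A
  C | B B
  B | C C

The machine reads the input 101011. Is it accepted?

A → D → B → C → B → C → B
End state B is not accepting.

No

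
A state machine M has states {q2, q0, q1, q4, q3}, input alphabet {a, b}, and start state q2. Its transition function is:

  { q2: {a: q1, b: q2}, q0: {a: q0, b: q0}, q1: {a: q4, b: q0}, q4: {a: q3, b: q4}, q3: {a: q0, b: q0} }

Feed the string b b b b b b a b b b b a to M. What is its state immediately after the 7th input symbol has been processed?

q1

q2 → q2 → q2 → q2 → q2 → q2 → q2 → q1
After 7 symbols: q1.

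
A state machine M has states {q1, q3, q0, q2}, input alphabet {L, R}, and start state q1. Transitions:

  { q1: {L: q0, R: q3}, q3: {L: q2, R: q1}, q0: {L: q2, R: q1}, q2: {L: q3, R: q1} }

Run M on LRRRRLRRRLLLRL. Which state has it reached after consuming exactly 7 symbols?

q1 → q0 → q1 → q3 → q1 → q3 → q2 → q1
After 7 symbols: q1.

q1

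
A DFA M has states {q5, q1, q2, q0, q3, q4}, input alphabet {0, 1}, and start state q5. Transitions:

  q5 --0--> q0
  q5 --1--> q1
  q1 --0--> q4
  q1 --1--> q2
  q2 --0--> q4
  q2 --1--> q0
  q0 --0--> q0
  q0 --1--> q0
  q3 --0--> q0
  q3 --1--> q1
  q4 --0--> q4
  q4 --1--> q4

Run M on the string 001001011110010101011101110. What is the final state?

start at q5
read '0': q5 → q0
read '0': q0 → q0
read '1': q0 → q0
read '0': q0 → q0
read '0': q0 → q0
read '1': q0 → q0
read '0': q0 → q0
read '1': q0 → q0
read '1': q0 → q0
read '1': q0 → q0
read '1': q0 → q0
read '0': q0 → q0
read '0': q0 → q0
read '1': q0 → q0
read '0': q0 → q0
read '1': q0 → q0
read '0': q0 → q0
read '1': q0 → q0
read '0': q0 → q0
read '1': q0 → q0
read '1': q0 → q0
read '1': q0 → q0
read '0': q0 → q0
read '1': q0 → q0
read '1': q0 → q0
read '1': q0 → q0
read '0': q0 → q0

q0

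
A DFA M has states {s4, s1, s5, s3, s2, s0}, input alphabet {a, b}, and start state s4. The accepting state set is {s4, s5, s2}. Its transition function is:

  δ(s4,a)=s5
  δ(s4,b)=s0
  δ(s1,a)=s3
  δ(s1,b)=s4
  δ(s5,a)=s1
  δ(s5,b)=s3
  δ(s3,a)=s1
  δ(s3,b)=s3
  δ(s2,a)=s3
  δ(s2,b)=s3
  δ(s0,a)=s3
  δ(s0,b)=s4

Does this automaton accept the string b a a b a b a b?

s4 → s0 → s3 → s1 → s4 → s5 → s3 → s1 → s4
End state s4 is accepting.

Yes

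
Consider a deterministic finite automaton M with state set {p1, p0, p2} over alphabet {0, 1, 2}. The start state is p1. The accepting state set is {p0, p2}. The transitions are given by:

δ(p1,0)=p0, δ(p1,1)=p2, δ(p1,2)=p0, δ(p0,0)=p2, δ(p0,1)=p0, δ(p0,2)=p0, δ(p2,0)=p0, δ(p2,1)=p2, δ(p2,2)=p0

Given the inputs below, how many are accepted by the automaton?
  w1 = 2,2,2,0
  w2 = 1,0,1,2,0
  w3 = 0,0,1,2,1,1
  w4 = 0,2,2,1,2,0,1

w1: p1 → p0 → p0 → p0 → p2  → end p2, accepted
w2: p1 → p2 → p0 → p0 → p0 → p2  → end p2, accepted
w3: p1 → p0 → p2 → p2 → p0 → p0 → p0  → end p0, accepted
w4: p1 → p0 → p0 → p0 → p0 → p0 → p2 → p2  → end p2, accepted

4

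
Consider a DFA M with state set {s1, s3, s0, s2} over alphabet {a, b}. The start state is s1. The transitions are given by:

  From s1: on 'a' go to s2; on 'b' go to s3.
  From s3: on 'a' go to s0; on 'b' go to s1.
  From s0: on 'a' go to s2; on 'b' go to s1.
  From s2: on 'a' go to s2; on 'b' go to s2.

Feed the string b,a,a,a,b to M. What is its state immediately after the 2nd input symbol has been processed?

s0

s1 → s3 → s0
After 2 symbols: s0.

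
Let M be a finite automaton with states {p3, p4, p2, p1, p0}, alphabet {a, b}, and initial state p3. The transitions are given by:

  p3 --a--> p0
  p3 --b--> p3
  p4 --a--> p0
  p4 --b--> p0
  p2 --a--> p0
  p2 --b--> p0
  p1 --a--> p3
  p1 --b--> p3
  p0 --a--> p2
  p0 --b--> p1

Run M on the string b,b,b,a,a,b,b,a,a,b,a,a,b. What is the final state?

p1

start at p3
read 'b': p3 → p3
read 'b': p3 → p3
read 'b': p3 → p3
read 'a': p3 → p0
read 'a': p0 → p2
read 'b': p2 → p0
read 'b': p0 → p1
read 'a': p1 → p3
read 'a': p3 → p0
read 'b': p0 → p1
read 'a': p1 → p3
read 'a': p3 → p0
read 'b': p0 → p1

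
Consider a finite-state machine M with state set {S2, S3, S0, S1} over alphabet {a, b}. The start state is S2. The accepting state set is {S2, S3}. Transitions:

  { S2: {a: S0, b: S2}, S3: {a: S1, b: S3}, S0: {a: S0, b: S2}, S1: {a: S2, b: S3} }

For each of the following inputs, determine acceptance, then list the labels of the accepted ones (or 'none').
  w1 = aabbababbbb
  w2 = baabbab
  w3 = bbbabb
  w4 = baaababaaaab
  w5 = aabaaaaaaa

w1, w2, w3, w4

w1: Trace: S2 -a-> S0 -a-> S0 -b-> S2 -b-> S2 -a-> S0 -b-> S2 -a-> S0 -b-> S2 -b-> S2 -b-> S2 -b-> S2  → end S2, accepted
w2: Trace: S2 -b-> S2 -a-> S0 -a-> S0 -b-> S2 -b-> S2 -a-> S0 -b-> S2  → end S2, accepted
w3: Trace: S2 -b-> S2 -b-> S2 -b-> S2 -a-> S0 -b-> S2 -b-> S2  → end S2, accepted
w4: Trace: S2 -b-> S2 -a-> S0 -a-> S0 -a-> S0 -b-> S2 -a-> S0 -b-> S2 -a-> S0 -a-> S0 -a-> S0 -a-> S0 -b-> S2  → end S2, accepted
w5: Trace: S2 -a-> S0 -a-> S0 -b-> S2 -a-> S0 -a-> S0 -a-> S0 -a-> S0 -a-> S0 -a-> S0 -a-> S0  → end S0, rejected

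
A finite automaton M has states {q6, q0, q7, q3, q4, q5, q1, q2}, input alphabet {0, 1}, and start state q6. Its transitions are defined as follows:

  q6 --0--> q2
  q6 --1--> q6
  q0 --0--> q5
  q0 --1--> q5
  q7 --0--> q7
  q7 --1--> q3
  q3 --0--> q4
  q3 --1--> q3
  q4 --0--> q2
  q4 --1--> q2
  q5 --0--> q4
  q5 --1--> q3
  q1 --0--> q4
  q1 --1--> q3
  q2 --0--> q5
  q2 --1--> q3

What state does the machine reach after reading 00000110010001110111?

q3

Trace: q6 -0-> q2 -0-> q5 -0-> q4 -0-> q2 -0-> q5 -1-> q3 -1-> q3 -0-> q4 -0-> q2 -1-> q3 -0-> q4 -0-> q2 -0-> q5 -1-> q3 -1-> q3 -1-> q3 -0-> q4 -1-> q2 -1-> q3 -1-> q3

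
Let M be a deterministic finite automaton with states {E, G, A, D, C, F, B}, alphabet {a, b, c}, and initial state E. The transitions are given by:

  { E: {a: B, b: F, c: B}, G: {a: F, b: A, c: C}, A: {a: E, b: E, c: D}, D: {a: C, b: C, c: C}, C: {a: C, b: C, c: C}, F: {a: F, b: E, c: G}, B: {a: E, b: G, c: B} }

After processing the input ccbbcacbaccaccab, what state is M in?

C

E → B → B → G → A → D → C → C → C → C → C → C → C → C → C → C → C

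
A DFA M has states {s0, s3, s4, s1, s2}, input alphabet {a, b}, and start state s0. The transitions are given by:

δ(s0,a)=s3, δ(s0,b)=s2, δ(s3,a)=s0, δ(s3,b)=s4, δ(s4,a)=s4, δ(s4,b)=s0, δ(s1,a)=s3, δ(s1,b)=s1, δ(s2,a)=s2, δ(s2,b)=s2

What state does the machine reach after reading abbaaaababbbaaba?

s2

s0 → s3 → s4 → s0 → s3 → s0 → s3 → s0 → s2 → s2 → s2 → s2 → s2 → s2 → s2 → s2 → s2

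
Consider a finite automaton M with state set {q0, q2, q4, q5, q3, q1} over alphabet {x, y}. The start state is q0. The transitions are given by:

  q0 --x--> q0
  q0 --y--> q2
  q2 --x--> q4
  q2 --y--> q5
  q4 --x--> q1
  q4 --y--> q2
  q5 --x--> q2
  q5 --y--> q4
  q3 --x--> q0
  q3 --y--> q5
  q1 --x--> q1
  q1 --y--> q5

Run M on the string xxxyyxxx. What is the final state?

Trace: q0 -x-> q0 -x-> q0 -x-> q0 -y-> q2 -y-> q5 -x-> q2 -x-> q4 -x-> q1

q1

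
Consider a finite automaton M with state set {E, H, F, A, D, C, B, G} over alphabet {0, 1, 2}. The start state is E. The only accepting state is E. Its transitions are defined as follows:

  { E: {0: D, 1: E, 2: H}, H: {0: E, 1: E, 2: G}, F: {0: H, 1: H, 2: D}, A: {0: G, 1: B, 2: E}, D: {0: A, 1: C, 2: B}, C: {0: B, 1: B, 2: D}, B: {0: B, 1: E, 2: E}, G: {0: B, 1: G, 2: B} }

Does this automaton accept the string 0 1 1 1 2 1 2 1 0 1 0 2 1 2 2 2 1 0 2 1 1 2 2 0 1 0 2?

No

E → D → C → B → E → H → E → H → E → D → C → B → E → E → H → G → B → E → D → B → E → E → H → G → B → E → D → B
End state B is not accepting.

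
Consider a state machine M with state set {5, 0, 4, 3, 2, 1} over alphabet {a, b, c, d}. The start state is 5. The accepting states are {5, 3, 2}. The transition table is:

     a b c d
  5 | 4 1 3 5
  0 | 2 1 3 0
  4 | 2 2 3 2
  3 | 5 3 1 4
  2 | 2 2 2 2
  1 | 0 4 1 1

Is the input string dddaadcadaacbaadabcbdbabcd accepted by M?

5 → 5 → 5 → 5 → 4 → 2 → 2 → 2 → 2 → 2 → 2 → 2 → 2 → 2 → 2 → 2 → 2 → 2 → 2 → 2 → 2 → 2 → 2 → 2 → 2 → 2 → 2
End state 2 is accepting.

Yes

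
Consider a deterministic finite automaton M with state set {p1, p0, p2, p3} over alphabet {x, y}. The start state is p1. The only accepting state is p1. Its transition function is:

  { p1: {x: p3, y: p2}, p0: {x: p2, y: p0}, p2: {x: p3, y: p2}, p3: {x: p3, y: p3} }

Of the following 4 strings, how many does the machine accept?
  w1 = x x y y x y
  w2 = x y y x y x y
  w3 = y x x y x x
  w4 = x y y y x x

0

w1: p1 → p3 → p3 → p3 → p3 → p3 → p3  → end p3, rejected
w2: p1 → p3 → p3 → p3 → p3 → p3 → p3 → p3  → end p3, rejected
w3: p1 → p2 → p3 → p3 → p3 → p3 → p3  → end p3, rejected
w4: p1 → p3 → p3 → p3 → p3 → p3 → p3  → end p3, rejected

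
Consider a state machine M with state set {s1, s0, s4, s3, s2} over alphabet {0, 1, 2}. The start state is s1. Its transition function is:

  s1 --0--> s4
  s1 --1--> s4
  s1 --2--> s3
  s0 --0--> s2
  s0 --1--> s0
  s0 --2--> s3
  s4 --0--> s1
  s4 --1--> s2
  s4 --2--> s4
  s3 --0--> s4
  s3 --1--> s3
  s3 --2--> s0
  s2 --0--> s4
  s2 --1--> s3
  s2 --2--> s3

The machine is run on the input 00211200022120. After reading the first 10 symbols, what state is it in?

s1 → s4 → s1 → s3 → s3 → s3 → s0 → s2 → s4 → s1 → s3
After 10 symbols: s3.

s3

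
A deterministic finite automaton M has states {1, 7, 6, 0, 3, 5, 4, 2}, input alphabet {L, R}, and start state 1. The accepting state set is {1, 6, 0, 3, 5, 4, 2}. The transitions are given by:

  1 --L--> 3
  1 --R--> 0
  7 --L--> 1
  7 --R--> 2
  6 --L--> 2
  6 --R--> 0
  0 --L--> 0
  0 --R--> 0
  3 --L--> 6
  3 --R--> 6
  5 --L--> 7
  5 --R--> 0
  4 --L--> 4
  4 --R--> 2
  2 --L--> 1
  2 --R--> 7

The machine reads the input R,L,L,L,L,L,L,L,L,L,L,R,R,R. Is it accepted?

Trace: 1 -R-> 0 -L-> 0 -L-> 0 -L-> 0 -L-> 0 -L-> 0 -L-> 0 -L-> 0 -L-> 0 -L-> 0 -L-> 0 -R-> 0 -R-> 0 -R-> 0
End state 0 is accepting.

Yes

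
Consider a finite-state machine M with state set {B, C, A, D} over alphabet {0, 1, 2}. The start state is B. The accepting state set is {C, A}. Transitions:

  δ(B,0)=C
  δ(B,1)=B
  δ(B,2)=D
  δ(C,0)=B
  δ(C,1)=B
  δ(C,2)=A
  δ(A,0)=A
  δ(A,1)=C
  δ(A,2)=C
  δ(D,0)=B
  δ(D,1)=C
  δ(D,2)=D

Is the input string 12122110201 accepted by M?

Yes

start at B
read '1': B → B
read '2': B → D
read '1': D → C
read '2': C → A
read '2': A → C
read '1': C → B
read '1': B → B
read '0': B → C
read '2': C → A
read '0': A → A
read '1': A → C
End state C is accepting.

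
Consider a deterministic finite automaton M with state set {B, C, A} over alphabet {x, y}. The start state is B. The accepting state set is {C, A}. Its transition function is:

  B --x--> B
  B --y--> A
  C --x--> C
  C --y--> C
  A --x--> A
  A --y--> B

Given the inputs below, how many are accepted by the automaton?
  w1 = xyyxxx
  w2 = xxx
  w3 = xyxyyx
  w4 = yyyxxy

1

w1:
  start at B
  read 'x': B → B
  read 'y': B → A
  read 'y': A → B
  read 'x': B → B
  read 'x': B → B
  read 'x': B → B
  end B, rejected
w2:
  start at B
  read 'x': B → B
  read 'x': B → B
  read 'x': B → B
  end B, rejected
w3:
  start at B
  read 'x': B → B
  read 'y': B → A
  read 'x': A → A
  read 'y': A → B
  read 'y': B → A
  read 'x': A → A
  end A, accepted
w4:
  start at B
  read 'y': B → A
  read 'y': A → B
  read 'y': B → A
  read 'x': A → A
  read 'x': A → A
  read 'y': A → B
  end B, rejected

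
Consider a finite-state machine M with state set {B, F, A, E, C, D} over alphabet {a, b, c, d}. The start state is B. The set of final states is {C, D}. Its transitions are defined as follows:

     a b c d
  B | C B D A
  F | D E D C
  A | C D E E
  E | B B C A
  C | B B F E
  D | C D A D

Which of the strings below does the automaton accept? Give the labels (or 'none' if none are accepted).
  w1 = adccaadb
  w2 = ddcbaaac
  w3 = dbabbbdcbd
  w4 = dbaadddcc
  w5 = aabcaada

w1: B → C → E → C → F → D → C → E → B  → end B, rejected
w2: B → A → E → C → B → C → B → C → F  → end F, rejected
w3: B → A → D → C → B → B → B → A → E → B → A  → end A, rejected
w4: B → A → D → C → B → A → E → A → E → C  → end C, accepted
w5: B → C → B → B → D → C → B → A → C  → end C, accepted

w4, w5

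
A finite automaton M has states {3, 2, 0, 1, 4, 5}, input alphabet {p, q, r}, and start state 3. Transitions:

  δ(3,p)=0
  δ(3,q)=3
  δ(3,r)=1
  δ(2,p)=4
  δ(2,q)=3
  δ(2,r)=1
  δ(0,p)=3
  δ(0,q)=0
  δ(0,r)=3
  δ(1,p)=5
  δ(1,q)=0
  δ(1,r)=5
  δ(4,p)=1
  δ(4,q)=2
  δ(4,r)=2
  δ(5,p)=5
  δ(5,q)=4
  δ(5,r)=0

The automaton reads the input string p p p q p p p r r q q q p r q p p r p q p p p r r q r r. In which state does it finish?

Trace: 3 -p-> 0 -p-> 3 -p-> 0 -q-> 0 -p-> 3 -p-> 0 -p-> 3 -r-> 1 -r-> 5 -q-> 4 -q-> 2 -q-> 3 -p-> 0 -r-> 3 -q-> 3 -p-> 0 -p-> 3 -r-> 1 -p-> 5 -q-> 4 -p-> 1 -p-> 5 -p-> 5 -r-> 0 -r-> 3 -q-> 3 -r-> 1 -r-> 5

5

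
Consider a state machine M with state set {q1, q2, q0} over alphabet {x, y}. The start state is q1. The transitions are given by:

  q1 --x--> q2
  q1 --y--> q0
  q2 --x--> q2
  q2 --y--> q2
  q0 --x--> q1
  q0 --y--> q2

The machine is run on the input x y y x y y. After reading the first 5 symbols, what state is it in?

q2

Trace: q1 -x-> q2 -y-> q2 -y-> q2 -x-> q2 -y-> q2
After 5 symbols: q2.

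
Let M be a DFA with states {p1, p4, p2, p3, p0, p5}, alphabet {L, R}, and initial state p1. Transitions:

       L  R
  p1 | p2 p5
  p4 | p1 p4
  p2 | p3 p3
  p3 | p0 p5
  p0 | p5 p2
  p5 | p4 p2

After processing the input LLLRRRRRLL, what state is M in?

Trace: p1 -L-> p2 -L-> p3 -L-> p0 -R-> p2 -R-> p3 -R-> p5 -R-> p2 -R-> p3 -L-> p0 -L-> p5

p5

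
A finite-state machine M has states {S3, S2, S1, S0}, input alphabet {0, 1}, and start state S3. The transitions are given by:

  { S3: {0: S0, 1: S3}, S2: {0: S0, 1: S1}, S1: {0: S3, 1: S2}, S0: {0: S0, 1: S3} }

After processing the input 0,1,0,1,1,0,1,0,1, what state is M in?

S3 → S0 → S3 → S0 → S3 → S3 → S0 → S3 → S0 → S3

S3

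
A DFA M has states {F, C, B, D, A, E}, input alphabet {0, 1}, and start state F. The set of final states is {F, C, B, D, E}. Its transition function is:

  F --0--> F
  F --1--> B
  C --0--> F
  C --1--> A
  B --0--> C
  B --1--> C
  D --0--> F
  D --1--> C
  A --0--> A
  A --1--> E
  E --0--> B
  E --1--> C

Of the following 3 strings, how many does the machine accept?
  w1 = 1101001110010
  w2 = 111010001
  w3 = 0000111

w1: Trace: F -1-> B -1-> C -0-> F -1-> B -0-> C -0-> F -1-> B -1-> C -1-> A -0-> A -0-> A -1-> E -0-> B  → end B, accepted
w2: Trace: F -1-> B -1-> C -1-> A -0-> A -1-> E -0-> B -0-> C -0-> F -1-> B  → end B, accepted
w3: Trace: F -0-> F -0-> F -0-> F -0-> F -1-> B -1-> C -1-> A  → end A, rejected

2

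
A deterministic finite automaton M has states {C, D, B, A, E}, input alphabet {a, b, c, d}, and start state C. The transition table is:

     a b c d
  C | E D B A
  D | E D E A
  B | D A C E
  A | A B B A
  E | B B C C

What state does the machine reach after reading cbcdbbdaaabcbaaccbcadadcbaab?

Trace: C -c-> B -b-> A -c-> B -d-> E -b-> B -b-> A -d-> A -a-> A -a-> A -a-> A -b-> B -c-> C -b-> D -a-> E -a-> B -c-> C -c-> B -b-> A -c-> B -a-> D -d-> A -a-> A -d-> A -c-> B -b-> A -a-> A -a-> A -b-> B

B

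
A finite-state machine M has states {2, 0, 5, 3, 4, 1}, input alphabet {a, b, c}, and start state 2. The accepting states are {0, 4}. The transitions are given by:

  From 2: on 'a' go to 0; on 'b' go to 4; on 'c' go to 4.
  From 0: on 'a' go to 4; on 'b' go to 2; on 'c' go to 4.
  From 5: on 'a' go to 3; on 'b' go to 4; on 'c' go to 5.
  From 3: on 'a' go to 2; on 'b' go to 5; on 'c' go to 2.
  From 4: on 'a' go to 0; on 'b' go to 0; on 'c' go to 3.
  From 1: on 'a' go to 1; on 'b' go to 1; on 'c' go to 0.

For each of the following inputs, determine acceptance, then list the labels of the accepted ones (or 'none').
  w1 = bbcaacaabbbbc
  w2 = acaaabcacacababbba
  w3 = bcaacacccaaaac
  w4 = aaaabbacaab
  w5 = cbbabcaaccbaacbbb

w1, w2, w4, w5

w1:
  start at 2
  read 'b': 2 → 4
  read 'b': 4 → 0
  read 'c': 0 → 4
  read 'a': 4 → 0
  read 'a': 0 → 4
  read 'c': 4 → 3
  read 'a': 3 → 2
  read 'a': 2 → 0
  read 'b': 0 → 2
  read 'b': 2 → 4
  read 'b': 4 → 0
  read 'b': 0 → 2
  read 'c': 2 → 4
  end 4, accepted
w2:
  start at 2
  read 'a': 2 → 0
  read 'c': 0 → 4
  read 'a': 4 → 0
  read 'a': 0 → 4
  read 'a': 4 → 0
  read 'b': 0 → 2
  read 'c': 2 → 4
  read 'a': 4 → 0
  read 'c': 0 → 4
  read 'a': 4 → 0
  read 'c': 0 → 4
  read 'a': 4 → 0
  read 'b': 0 → 2
  read 'a': 2 → 0
  read 'b': 0 → 2
  read 'b': 2 → 4
  read 'b': 4 → 0
  read 'a': 0 → 4
  end 4, accepted
w3:
  start at 2
  read 'b': 2 → 4
  read 'c': 4 → 3
  read 'a': 3 → 2
  read 'a': 2 → 0
  read 'c': 0 → 4
  read 'a': 4 → 0
  read 'c': 0 → 4
  read 'c': 4 → 3
  read 'c': 3 → 2
  read 'a': 2 → 0
  read 'a': 0 → 4
  read 'a': 4 → 0
  read 'a': 0 → 4
  read 'c': 4 → 3
  end 3, rejected
w4:
  start at 2
  read 'a': 2 → 0
  read 'a': 0 → 4
  read 'a': 4 → 0
  read 'a': 0 → 4
  read 'b': 4 → 0
  read 'b': 0 → 2
  read 'a': 2 → 0
  read 'c': 0 → 4
  read 'a': 4 → 0
  read 'a': 0 → 4
  read 'b': 4 → 0
  end 0, accepted
w5:
  start at 2
  read 'c': 2 → 4
  read 'b': 4 → 0
  read 'b': 0 → 2
  read 'a': 2 → 0
  read 'b': 0 → 2
  read 'c': 2 → 4
  read 'a': 4 → 0
  read 'a': 0 → 4
  read 'c': 4 → 3
  read 'c': 3 → 2
  read 'b': 2 → 4
  read 'a': 4 → 0
  read 'a': 0 → 4
  read 'c': 4 → 3
  read 'b': 3 → 5
  read 'b': 5 → 4
  read 'b': 4 → 0
  end 0, accepted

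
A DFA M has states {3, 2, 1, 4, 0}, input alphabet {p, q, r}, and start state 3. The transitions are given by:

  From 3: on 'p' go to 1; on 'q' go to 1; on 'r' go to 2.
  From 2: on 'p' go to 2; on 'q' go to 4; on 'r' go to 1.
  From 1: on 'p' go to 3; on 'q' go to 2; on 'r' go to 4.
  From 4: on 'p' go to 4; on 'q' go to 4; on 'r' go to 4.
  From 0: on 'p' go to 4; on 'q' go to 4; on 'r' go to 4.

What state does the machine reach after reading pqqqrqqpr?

3 → 1 → 2 → 4 → 4 → 4 → 4 → 4 → 4 → 4

4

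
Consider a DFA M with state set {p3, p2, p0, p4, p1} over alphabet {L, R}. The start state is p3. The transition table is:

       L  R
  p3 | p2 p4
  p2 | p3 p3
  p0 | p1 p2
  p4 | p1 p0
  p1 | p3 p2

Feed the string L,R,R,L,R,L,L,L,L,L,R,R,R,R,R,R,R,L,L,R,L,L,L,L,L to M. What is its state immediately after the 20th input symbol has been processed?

p3

p3 → p2 → p3 → p4 → p1 → p2 → p3 → p2 → p3 → p2 → p3 → p4 → p0 → p2 → p3 → p4 → p0 → p2 → p3 → p2 → p3
After 20 symbols: p3.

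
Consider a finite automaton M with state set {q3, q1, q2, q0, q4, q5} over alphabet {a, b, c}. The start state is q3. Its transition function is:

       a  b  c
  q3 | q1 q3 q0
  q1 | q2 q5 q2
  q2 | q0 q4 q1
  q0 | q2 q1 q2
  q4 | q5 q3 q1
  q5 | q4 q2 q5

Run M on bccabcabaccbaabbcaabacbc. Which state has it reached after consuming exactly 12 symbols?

q3 → q3 → q0 → q2 → q0 → q1 → q2 → q0 → q1 → q2 → q1 → q2 → q4
After 12 symbols: q4.

q4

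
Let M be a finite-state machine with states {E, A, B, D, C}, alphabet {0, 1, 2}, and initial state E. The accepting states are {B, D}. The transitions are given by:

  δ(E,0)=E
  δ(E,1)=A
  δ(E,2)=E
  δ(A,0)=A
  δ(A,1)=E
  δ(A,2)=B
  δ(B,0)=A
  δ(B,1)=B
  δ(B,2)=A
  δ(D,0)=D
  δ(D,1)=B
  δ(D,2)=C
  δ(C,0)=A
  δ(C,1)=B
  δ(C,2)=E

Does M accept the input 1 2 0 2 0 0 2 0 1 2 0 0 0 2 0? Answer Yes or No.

Trace: E -1-> A -2-> B -0-> A -2-> B -0-> A -0-> A -2-> B -0-> A -1-> E -2-> E -0-> E -0-> E -0-> E -2-> E -0-> E
End state E is not accepting.

No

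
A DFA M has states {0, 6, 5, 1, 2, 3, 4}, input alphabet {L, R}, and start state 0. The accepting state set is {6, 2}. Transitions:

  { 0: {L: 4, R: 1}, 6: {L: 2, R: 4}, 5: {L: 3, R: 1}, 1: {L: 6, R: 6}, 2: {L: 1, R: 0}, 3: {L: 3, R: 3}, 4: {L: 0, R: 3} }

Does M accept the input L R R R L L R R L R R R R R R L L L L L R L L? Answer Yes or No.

Trace: 0 -L-> 4 -R-> 3 -R-> 3 -R-> 3 -L-> 3 -L-> 3 -R-> 3 -R-> 3 -L-> 3 -R-> 3 -R-> 3 -R-> 3 -R-> 3 -R-> 3 -R-> 3 -L-> 3 -L-> 3 -L-> 3 -L-> 3 -L-> 3 -R-> 3 -L-> 3 -L-> 3
End state 3 is not accepting.

No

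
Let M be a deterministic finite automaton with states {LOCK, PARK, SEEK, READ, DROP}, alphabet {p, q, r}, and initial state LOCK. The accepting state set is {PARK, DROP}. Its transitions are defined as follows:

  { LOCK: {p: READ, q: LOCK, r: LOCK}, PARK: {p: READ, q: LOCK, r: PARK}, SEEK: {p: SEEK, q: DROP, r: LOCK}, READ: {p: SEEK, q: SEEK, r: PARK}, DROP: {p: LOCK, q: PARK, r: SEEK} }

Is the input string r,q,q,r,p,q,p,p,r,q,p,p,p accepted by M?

No

start at LOCK
read 'r': LOCK → LOCK
read 'q': LOCK → LOCK
read 'q': LOCK → LOCK
read 'r': LOCK → LOCK
read 'p': LOCK → READ
read 'q': READ → SEEK
read 'p': SEEK → SEEK
read 'p': SEEK → SEEK
read 'r': SEEK → LOCK
read 'q': LOCK → LOCK
read 'p': LOCK → READ
read 'p': READ → SEEK
read 'p': SEEK → SEEK
End state SEEK is not accepting.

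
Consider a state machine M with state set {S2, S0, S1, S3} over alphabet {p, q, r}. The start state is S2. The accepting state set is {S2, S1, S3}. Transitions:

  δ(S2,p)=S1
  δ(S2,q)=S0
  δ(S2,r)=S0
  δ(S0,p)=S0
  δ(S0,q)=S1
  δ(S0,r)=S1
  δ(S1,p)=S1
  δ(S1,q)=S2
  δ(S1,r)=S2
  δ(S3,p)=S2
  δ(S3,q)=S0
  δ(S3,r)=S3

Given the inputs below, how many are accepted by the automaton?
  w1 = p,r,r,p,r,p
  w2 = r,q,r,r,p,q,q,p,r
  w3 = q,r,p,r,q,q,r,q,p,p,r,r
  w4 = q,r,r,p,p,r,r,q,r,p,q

w1: Trace: S2 -p-> S1 -r-> S2 -r-> S0 -p-> S0 -r-> S1 -p-> S1  → end S1, accepted
w2: Trace: S2 -r-> S0 -q-> S1 -r-> S2 -r-> S0 -p-> S0 -q-> S1 -q-> S2 -p-> S1 -r-> S2  → end S2, accepted
w3: Trace: S2 -q-> S0 -r-> S1 -p-> S1 -r-> S2 -q-> S0 -q-> S1 -r-> S2 -q-> S0 -p-> S0 -p-> S0 -r-> S1 -r-> S2  → end S2, accepted
w4: Trace: S2 -q-> S0 -r-> S1 -r-> S2 -p-> S1 -p-> S1 -r-> S2 -r-> S0 -q-> S1 -r-> S2 -p-> S1 -q-> S2  → end S2, accepted

4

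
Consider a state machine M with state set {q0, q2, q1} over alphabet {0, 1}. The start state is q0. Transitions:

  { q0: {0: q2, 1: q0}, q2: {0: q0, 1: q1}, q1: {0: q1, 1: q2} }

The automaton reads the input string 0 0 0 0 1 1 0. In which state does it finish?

Trace: q0 -0-> q2 -0-> q0 -0-> q2 -0-> q0 -1-> q0 -1-> q0 -0-> q2

q2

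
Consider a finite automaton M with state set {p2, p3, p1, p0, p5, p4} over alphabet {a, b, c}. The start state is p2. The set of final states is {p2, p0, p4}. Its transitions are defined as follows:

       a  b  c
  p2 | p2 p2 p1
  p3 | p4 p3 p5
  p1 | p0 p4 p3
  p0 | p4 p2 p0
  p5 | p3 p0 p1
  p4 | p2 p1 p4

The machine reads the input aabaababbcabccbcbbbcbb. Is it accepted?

p2 → p2 → p2 → p2 → p2 → p2 → p2 → p2 → p2 → p2 → p1 → p0 → p2 → p1 → p3 → p3 → p5 → p0 → p2 → p2 → p1 → p4 → p1
End state p1 is not accepting.

No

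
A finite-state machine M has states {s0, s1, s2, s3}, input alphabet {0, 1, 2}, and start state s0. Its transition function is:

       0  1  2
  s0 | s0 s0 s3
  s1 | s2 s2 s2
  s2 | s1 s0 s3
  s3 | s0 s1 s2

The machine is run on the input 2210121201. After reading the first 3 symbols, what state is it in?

s0 → s3 → s2 → s0
After 3 symbols: s0.

s0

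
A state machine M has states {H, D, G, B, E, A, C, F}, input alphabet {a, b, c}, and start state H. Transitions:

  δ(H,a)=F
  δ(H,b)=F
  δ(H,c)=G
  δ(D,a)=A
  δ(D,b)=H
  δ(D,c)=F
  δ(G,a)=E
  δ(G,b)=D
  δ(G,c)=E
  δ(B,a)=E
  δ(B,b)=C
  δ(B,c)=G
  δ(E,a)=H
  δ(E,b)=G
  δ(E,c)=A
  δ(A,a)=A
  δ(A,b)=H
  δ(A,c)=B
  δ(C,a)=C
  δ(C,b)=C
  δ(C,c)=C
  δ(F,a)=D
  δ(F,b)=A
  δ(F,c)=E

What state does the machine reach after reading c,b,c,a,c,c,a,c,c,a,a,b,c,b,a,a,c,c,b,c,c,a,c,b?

C

H → G → D → F → D → F → E → H → G → E → H → F → A → B → C → C → C → C → C → C → C → C → C → C → C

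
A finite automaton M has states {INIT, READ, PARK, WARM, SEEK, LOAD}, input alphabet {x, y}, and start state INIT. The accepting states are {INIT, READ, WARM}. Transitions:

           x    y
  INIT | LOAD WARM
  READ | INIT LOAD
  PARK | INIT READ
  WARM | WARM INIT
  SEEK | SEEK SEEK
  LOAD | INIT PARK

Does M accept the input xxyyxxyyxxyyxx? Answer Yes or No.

Yes

INIT → LOAD → INIT → WARM → INIT → LOAD → INIT → WARM → INIT → LOAD → INIT → WARM → INIT → LOAD → INIT
End state INIT is accepting.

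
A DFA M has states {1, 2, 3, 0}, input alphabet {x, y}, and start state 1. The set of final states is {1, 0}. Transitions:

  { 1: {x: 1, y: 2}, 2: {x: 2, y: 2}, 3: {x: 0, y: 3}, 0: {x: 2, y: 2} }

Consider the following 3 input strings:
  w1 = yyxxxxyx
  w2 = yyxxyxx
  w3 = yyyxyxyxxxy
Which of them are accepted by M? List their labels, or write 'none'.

w1: 1 → 2 → 2 → 2 → 2 → 2 → 2 → 2 → 2  → end 2, rejected
w2: 1 → 2 → 2 → 2 → 2 → 2 → 2 → 2  → end 2, rejected
w3: 1 → 2 → 2 → 2 → 2 → 2 → 2 → 2 → 2 → 2 → 2 → 2  → end 2, rejected

none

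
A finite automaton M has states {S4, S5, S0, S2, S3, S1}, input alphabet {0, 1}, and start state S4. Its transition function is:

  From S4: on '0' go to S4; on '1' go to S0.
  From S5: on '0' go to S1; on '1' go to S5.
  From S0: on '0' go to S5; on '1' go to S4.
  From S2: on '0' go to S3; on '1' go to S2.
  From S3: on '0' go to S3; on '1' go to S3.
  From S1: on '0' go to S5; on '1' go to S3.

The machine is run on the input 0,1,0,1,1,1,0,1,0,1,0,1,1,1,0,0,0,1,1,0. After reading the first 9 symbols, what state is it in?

S3

S4 → S4 → S0 → S5 → S5 → S5 → S5 → S1 → S3 → S3
After 9 symbols: S3.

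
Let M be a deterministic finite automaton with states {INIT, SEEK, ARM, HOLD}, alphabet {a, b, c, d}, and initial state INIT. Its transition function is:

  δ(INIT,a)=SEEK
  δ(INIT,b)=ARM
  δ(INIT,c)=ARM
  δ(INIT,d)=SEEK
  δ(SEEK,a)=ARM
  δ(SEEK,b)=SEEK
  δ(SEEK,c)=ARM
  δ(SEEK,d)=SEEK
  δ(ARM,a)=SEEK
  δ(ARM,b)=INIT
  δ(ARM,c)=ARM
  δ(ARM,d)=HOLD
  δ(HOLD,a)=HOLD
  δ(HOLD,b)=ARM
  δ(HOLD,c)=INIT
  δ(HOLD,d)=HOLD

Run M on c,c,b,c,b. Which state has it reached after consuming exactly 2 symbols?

ARM

Trace: INIT -c-> ARM -c-> ARM
After 2 symbols: ARM.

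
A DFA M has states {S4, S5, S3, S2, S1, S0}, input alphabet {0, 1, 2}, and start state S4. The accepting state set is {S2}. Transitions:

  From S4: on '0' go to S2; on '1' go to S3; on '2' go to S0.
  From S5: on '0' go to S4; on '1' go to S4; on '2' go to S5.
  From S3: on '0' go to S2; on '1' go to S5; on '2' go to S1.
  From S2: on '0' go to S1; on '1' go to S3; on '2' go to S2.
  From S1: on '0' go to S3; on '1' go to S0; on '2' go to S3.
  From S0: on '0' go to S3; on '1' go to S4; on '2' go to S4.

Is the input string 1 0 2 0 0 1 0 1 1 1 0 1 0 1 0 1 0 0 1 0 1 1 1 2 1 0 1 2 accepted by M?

No

start at S4
read '1': S4 → S3
read '0': S3 → S2
read '2': S2 → S2
read '0': S2 → S1
read '0': S1 → S3
read '1': S3 → S5
read '0': S5 → S4
read '1': S4 → S3
read '1': S3 → S5
read '1': S5 → S4
read '0': S4 → S2
read '1': S2 → S3
read '0': S3 → S2
read '1': S2 → S3
read '0': S3 → S2
read '1': S2 → S3
read '0': S3 → S2
read '0': S2 → S1
read '1': S1 → S0
read '0': S0 → S3
read '1': S3 → S5
read '1': S5 → S4
read '1': S4 → S3
read '2': S3 → S1
read '1': S1 → S0
read '0': S0 → S3
read '1': S3 → S5
read '2': S5 → S5
End state S5 is not accepting.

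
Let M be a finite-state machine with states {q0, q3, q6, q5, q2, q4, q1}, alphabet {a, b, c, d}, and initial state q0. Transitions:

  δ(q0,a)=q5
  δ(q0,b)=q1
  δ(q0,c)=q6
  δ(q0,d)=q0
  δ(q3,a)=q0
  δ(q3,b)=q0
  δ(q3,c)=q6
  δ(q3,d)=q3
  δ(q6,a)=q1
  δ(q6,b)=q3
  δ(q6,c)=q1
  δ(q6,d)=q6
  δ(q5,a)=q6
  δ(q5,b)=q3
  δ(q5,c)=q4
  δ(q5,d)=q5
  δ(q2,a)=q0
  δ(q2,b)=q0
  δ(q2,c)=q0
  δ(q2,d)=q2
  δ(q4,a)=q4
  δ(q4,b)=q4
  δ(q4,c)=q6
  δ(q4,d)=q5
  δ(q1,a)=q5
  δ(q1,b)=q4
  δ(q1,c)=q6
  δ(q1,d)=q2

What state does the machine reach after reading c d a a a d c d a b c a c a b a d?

q0 → q6 → q6 → q1 → q5 → q6 → q6 → q1 → q2 → q0 → q1 → q6 → q1 → q6 → q1 → q4 → q4 → q5

q5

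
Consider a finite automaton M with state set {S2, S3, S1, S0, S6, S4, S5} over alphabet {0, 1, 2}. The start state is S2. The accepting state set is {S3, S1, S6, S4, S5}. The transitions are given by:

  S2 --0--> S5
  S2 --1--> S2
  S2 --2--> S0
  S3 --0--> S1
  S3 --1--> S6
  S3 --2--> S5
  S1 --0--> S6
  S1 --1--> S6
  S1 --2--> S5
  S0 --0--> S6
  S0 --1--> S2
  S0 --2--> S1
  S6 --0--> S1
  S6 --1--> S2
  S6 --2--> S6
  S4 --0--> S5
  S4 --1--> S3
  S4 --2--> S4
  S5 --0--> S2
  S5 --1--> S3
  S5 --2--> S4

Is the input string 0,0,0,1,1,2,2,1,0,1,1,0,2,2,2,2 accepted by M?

S2 → S5 → S2 → S5 → S3 → S6 → S6 → S6 → S2 → S5 → S3 → S6 → S1 → S5 → S4 → S4 → S4
End state S4 is accepting.

Yes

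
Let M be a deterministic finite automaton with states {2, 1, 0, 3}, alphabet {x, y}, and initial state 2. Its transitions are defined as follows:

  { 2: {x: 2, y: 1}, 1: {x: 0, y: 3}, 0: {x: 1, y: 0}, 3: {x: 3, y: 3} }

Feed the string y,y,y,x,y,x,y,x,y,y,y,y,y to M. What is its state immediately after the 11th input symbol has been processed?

2 → 1 → 3 → 3 → 3 → 3 → 3 → 3 → 3 → 3 → 3 → 3
After 11 symbols: 3.

3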